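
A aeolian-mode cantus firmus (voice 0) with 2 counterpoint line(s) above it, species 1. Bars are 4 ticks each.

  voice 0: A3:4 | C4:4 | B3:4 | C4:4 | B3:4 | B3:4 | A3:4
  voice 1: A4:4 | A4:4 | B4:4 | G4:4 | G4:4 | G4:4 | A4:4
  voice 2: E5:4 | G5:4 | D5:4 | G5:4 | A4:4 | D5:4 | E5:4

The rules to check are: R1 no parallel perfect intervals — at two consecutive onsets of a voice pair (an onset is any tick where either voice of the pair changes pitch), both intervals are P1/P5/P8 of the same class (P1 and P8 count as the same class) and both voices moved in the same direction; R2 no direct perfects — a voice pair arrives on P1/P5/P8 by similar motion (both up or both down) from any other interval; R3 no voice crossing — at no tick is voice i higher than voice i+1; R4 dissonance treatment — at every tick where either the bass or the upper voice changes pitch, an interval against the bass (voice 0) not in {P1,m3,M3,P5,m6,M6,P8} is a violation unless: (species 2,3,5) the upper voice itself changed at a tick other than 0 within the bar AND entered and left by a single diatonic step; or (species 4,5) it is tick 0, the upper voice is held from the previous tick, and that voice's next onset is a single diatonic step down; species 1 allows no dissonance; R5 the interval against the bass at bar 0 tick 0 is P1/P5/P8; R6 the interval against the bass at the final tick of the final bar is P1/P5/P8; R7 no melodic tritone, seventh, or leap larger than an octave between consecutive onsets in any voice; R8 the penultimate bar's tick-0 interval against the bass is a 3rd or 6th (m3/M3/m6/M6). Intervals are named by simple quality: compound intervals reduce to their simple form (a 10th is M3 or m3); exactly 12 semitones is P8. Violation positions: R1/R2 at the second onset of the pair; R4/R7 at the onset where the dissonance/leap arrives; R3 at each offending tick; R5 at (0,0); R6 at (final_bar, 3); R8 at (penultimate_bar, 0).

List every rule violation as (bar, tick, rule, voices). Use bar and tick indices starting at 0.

(1, 0, R1, (0, 2))
(3, 0, R2, (0, 2))
(4, 0, R4, (0, 2))
(4, 0, R7, (2,))
(6, 0, R1, (1, 2))

bar 0: v0=A3 v1=A4 v2=E5 downbeat P5
bar 1: v0=C4 v1=A4 v2=G5 downbeat P5
bar 2: v0=B3 v1=B4 v2=D5 downbeat m3
bar 3: v0=C4 v1=G4 v2=G5 downbeat P5
bar 4: v0=B3 v1=G4 v2=A4 downbeat m7
bar 5: v0=B3 v1=G4 v2=D5 downbeat m3
bar 6: v0=A3 v1=A4 v2=E5 downbeat P5
  -> R1 @ bar 1 tick 0 v(0, 2): A3/E5 P5 -> C4/G5 P5 similar
  -> R2 @ bar 3 tick 0 v(0, 2): B3/D5 m3 -> C4/G5 P5 similar
  -> R4 @ bar 4 tick 0 v(0, 2): B3/A4 m7 untreated
  -> R7 @ bar 4 tick 0 v(2,): G5->A4 leap 10st
  -> R1 @ bar 6 tick 0 v(1, 2): G4/D5 P5 -> A4/E5 P5 similar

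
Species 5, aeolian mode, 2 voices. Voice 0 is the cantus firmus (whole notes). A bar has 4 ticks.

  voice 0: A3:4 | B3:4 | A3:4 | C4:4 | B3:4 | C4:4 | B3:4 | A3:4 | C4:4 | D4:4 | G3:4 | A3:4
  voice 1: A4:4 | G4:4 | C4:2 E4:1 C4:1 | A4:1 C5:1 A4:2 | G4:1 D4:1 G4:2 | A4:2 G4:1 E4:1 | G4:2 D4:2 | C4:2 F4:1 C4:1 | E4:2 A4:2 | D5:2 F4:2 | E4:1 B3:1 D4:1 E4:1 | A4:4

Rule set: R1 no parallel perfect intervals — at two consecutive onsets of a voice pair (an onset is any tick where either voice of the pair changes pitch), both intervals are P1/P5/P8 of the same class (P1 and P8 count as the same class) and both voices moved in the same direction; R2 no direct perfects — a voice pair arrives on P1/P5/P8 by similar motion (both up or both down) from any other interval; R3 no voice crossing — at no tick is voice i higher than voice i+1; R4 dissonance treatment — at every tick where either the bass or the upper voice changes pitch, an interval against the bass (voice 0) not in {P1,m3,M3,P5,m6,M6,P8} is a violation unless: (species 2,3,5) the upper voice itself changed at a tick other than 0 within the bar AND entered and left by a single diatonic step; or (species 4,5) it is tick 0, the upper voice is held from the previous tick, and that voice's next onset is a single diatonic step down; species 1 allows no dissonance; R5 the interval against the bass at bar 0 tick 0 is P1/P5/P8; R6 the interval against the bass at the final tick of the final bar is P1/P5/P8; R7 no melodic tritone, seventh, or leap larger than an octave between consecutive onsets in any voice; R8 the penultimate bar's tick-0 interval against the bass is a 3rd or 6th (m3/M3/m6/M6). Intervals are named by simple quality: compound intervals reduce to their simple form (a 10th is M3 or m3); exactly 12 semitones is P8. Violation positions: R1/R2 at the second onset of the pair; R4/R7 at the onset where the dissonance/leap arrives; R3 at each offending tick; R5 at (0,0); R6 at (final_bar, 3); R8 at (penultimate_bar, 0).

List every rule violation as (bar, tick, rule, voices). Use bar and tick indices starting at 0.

(9, 0, R2, (0, 1))
(11, 0, R2, (0, 1))

bar 0: v0=A3 v1=A4 downbeat P8
bar 1: v0=B3 v1=G4 downbeat m6
bar 2: v0=A3 v1=C4 downbeat m3
bar 3: v0=C4 v1=A4 downbeat M6
bar 4: v0=B3 v1=G4 downbeat m6
bar 5: v0=C4 v1=A4 downbeat M6
bar 6: v0=B3 v1=G4 downbeat m6
bar 7: v0=A3 v1=C4 downbeat m3
bar 8: v0=C4 v1=E4 downbeat M3
bar 9: v0=D4 v1=D5 downbeat P8
bar 10: v0=G3 v1=E4 downbeat M6
bar 11: v0=A3 v1=A4 downbeat P8
  -> R2 @ bar 9 tick 0 v(0, 1): C4/A4 M6 -> D4/D5 P8 similar
  -> R2 @ bar 11 tick 0 v(0, 1): G3/E4 M6 -> A3/A4 P8 similar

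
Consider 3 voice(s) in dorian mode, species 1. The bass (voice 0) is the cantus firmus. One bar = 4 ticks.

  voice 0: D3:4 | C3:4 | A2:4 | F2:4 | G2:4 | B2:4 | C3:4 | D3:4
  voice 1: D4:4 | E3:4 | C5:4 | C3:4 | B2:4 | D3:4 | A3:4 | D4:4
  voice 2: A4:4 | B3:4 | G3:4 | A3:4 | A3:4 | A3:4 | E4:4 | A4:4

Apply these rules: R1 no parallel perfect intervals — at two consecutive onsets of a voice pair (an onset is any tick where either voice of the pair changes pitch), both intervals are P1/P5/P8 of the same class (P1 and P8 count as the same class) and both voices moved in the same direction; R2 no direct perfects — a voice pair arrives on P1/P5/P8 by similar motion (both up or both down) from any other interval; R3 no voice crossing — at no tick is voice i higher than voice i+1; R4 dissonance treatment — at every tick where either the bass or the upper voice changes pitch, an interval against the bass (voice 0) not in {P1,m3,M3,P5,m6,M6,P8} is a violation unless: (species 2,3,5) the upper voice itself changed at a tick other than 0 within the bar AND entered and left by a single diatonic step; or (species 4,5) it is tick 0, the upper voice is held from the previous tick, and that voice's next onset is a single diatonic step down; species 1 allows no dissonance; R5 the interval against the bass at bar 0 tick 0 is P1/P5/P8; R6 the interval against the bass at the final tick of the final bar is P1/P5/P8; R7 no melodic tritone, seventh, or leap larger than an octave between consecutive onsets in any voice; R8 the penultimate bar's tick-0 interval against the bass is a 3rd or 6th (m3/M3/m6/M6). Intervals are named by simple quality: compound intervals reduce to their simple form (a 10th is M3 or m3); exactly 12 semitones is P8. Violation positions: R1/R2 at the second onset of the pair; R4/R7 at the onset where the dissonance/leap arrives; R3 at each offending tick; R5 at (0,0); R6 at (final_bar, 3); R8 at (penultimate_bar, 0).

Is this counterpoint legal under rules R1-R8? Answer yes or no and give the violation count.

bar 0: v0=D3 v1=D4 v2=A4 (P5)
bar 1: v0=C3 v1=E3 v2=B3 (M7)
bar 2: v0=A2 v1=C5 v2=G3 (m7)
bar 3: v0=F2 v1=C3 v2=A3 (M3)
bar 4: v0=G2 v1=B2 v2=A3 (M2)
bar 5: v0=B2 v1=D3 v2=A3 (m7)
bar 6: v0=C3 v1=A3 v2=E4 (M3)
bar 7: v0=D3 v1=D4 v2=A4 (P5)
  R1 @ bar1.0: D4/A4 P5 -> E3/B3 P5 similar
  R4 @ bar1.0: C3/B3 M7 untreated
  R7 @ bar1.0: D4->E3 leap 10st
  R7 @ bar1.0: A4->B3 leap 10st
  R3 @ bar2.0: C5 above G3
  R4 @ bar2.0: A2/G3 m7 untreated
  R7 @ bar2.0: E3->C5 leap 20st
  R3 @ bar2.1: C5 above G3
  R3 @ bar2.2: C5 above G3
  R3 @ bar2.3: C5 above G3
  R2 @ bar3.0: A2/C5 m3 -> F2/C3 P5 similar
  R7 @ bar3.0: C5->C3 leap 24st
  R4 @ bar4.0: G2/A3 M2 untreated
  R4 @ bar5.0: B2/A3 m7 untreated
  R1 @ bar6.0: D3/A3 P5 -> A3/E4 P5 similar
  R1 @ bar7.0: A3/E4 P5 -> D4/A4 P5 similar
  R2 @ bar7.0: C3/A3 M6 -> D3/D4 P8 similar
  R2 @ bar7.0: C3/E4 M3 -> D3/A4 P5 similar

No (18 violations)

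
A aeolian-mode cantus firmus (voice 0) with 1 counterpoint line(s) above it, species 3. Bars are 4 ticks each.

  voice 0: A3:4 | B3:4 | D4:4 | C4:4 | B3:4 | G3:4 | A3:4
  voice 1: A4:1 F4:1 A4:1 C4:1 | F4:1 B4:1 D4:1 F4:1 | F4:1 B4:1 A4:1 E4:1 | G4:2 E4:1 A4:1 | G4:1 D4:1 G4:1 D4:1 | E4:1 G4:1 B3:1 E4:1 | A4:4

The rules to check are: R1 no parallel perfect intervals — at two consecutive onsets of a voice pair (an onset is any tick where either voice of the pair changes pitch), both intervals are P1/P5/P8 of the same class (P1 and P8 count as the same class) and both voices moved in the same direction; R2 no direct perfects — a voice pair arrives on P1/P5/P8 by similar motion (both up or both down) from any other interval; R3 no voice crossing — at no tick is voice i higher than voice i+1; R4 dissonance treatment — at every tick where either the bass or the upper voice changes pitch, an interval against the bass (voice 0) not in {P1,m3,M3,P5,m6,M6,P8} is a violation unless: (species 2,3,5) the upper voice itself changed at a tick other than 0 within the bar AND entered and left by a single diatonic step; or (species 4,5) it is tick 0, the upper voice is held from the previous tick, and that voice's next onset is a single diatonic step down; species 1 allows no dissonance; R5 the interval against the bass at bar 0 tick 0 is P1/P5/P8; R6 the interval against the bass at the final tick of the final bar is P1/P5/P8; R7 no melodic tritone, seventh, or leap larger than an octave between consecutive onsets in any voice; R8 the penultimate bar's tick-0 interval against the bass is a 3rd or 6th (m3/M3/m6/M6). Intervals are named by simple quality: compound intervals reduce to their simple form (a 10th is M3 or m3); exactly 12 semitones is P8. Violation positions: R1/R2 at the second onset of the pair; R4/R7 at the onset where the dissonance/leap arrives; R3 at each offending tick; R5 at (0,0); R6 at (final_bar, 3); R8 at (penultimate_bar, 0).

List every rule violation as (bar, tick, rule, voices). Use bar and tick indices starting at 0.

(1, 0, R4, (0, 1))
(1, 1, R7, (1,))
(1, 3, R4, (0, 1))
(2, 1, R7, (1,))
(2, 3, R4, (0, 1))
(6, 0, R2, (0, 1))

bar 0: v0=A3 v1=A4 downbeat P8
bar 1: v0=B3 v1=F4 downbeat TT
bar 2: v0=D4 v1=F4 downbeat m3
bar 3: v0=C4 v1=G4 downbeat P5
bar 4: v0=B3 v1=G4 downbeat m6
bar 5: v0=G3 v1=E4 downbeat M6
bar 6: v0=A3 v1=A4 downbeat P8
  -> R4 @ bar 1 tick 0 v(0, 1): B3/F4 TT untreated
  -> R7 @ bar 1 tick 1 v(1,): F4->B4 leap 6st
  -> R4 @ bar 1 tick 3 v(0, 1): B3/F4 TT untreated
  -> R7 @ bar 2 tick 1 v(1,): F4->B4 leap 6st
  -> R4 @ bar 2 tick 3 v(0, 1): D4/E4 M2 untreated
  -> R2 @ bar 6 tick 0 v(0, 1): G3/E4 M6 -> A3/A4 P8 similar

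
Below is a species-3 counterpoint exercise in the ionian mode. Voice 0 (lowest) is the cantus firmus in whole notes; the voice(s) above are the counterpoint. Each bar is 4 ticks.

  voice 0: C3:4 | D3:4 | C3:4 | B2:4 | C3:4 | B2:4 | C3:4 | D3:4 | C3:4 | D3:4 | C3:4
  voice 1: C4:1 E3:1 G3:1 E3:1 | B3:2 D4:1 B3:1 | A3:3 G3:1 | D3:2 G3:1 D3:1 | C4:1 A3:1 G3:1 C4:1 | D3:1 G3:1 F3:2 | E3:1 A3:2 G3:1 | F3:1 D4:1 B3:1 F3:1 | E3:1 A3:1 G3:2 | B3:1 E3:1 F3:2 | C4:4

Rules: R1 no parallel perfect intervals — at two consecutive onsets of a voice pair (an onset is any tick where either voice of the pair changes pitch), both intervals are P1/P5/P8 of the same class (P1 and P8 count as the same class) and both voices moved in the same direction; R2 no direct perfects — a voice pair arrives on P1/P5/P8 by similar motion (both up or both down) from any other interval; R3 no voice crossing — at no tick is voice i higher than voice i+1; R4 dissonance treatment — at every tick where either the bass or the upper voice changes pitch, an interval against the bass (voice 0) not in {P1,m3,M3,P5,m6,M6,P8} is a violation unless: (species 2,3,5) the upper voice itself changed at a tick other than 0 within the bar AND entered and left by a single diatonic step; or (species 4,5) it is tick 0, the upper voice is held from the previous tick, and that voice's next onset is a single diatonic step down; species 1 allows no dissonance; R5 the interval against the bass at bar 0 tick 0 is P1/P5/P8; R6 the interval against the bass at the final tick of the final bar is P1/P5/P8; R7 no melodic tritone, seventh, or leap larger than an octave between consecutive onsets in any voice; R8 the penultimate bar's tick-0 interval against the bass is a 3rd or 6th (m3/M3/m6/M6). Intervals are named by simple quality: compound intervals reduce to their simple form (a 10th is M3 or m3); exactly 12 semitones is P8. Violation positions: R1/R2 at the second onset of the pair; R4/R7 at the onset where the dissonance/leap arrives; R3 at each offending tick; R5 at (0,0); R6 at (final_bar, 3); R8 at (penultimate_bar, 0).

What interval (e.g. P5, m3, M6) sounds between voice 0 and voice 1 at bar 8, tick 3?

P5

voice 0=C3 voice 1=G3 -> P5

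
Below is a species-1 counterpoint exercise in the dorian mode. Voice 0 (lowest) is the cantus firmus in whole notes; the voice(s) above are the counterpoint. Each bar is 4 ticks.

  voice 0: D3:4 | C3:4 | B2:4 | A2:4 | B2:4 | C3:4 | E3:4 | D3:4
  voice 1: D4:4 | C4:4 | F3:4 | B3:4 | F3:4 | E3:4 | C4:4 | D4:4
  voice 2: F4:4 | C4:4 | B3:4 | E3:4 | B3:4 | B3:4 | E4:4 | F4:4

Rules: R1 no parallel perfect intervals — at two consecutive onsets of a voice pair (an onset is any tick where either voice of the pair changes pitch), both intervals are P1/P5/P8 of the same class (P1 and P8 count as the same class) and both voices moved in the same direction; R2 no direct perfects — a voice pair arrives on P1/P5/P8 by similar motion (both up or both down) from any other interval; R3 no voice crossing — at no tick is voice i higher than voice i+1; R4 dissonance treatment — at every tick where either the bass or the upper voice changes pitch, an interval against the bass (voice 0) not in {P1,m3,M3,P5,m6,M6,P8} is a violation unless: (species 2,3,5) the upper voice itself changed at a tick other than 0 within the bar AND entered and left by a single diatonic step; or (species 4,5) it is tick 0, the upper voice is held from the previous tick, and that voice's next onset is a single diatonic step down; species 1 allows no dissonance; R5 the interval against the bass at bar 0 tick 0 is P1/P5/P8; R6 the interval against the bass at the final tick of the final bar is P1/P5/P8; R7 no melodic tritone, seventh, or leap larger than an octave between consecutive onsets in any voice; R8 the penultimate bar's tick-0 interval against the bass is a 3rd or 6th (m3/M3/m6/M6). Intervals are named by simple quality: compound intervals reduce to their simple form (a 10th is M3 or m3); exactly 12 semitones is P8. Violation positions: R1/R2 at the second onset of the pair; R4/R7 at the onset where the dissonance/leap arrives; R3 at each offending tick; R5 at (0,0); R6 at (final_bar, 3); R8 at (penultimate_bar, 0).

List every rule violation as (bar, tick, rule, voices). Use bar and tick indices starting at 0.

(0, 0, R5, (0, 2))
(1, 0, R1, (0, 1))
(1, 0, R2, (0, 2))
(1, 0, R2, (1, 2))
(2, 0, R1, (0, 2))
(2, 0, R4, (0, 1))
(3, 0, R2, (0, 2))
(3, 0, R3, (1, 2))
(3, 0, R4, (0, 1))
(3, 0, R7, (1,))
(3, 1, R3, (1, 2))
(3, 2, R3, (1, 2))
(3, 3, R3, (1, 2))
(4, 0, R2, (0, 2))
(4, 0, R4, (0, 1))
(4, 0, R7, (1,))
(5, 0, R4, (0, 2))
(6, 0, R2, (0, 2))
(6, 0, R8, (0, 2))
(7, 3, R6, (0, 2))

bar 0: v0=D3 v1=D4 v2=F4 downbeat m3
bar 1: v0=C3 v1=C4 v2=C4 downbeat P8
bar 2: v0=B2 v1=F3 v2=B3 downbeat P8
bar 3: v0=A2 v1=B3 v2=E3 downbeat P5
bar 4: v0=B2 v1=F3 v2=B3 downbeat P8
bar 5: v0=C3 v1=E3 v2=B3 downbeat M7
bar 6: v0=E3 v1=C4 v2=E4 downbeat P8
bar 7: v0=D3 v1=D4 v2=F4 downbeat m3
  -> R5 @ bar 0 tick 0 v(0, 2): opens on m3
  -> R1 @ bar 1 tick 0 v(0, 1): D3/D4 P8 -> C3/C4 P8 similar
  -> R2 @ bar 1 tick 0 v(0, 2): D3/F4 m3 -> C3/C4 P8 similar
  -> R2 @ bar 1 tick 0 v(1, 2): D4/F4 m3 -> C4/C4 P1 similar
  -> R1 @ bar 2 tick 0 v(0, 2): C3/C4 P8 -> B2/B3 P8 similar
  -> R4 @ bar 2 tick 0 v(0, 1): B2/F3 TT untreated
  -> R2 @ bar 3 tick 0 v(0, 2): B2/B3 P8 -> A2/E3 P5 similar
  -> R3 @ bar 3 tick 0 v(1, 2): B3 above E3
  -> R4 @ bar 3 tick 0 v(0, 1): A2/B3 M2 untreated
  -> R7 @ bar 3 tick 0 v(1,): F3->B3 leap 6st
  -> R3 @ bar 3 tick 1 v(1, 2): B3 above E3
  -> R3 @ bar 3 tick 2 v(1, 2): B3 above E3
  -> R3 @ bar 3 tick 3 v(1, 2): B3 above E3
  -> R2 @ bar 4 tick 0 v(0, 2): A2/E3 P5 -> B2/B3 P8 similar
  -> R4 @ bar 4 tick 0 v(0, 1): B2/F3 TT untreated
  -> R7 @ bar 4 tick 0 v(1,): B3->F3 leap 6st
  -> R4 @ bar 5 tick 0 v(0, 2): C3/B3 M7 untreated
  -> R2 @ bar 6 tick 0 v(0, 2): C3/B3 M7 -> E3/E4 P8 similar
  -> R8 @ bar 6 tick 0 v(0, 2): penult P8 not 3rd/6th
  -> R6 @ bar 7 tick 3 v(0, 2): closes on m3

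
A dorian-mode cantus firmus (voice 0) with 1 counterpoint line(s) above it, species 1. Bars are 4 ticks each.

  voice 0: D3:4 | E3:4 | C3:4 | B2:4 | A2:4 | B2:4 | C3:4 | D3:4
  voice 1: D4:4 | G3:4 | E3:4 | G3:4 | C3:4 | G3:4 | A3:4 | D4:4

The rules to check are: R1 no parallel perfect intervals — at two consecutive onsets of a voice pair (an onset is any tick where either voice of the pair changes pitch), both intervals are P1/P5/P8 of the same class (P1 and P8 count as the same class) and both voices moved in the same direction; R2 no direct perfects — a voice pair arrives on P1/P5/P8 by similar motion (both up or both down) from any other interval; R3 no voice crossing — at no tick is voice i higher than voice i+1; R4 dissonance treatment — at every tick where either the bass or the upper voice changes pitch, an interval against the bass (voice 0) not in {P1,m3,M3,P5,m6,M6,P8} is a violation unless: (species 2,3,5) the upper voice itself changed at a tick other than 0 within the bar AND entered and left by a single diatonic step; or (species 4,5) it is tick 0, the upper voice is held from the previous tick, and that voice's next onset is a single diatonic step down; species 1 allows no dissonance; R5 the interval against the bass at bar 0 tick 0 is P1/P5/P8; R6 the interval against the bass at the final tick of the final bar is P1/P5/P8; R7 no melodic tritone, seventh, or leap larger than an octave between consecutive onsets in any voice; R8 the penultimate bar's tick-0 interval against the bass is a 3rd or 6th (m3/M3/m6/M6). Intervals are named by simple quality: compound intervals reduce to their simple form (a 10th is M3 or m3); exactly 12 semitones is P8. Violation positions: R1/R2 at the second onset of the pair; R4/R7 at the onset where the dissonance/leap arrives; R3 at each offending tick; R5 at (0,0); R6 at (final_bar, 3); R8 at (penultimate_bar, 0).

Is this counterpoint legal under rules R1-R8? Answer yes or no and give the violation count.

bar 0: v0=D3 v1=D4 (P8)
bar 1: v0=E3 v1=G3 (m3)
bar 2: v0=C3 v1=E3 (M3)
bar 3: v0=B2 v1=G3 (m6)
bar 4: v0=A2 v1=C3 (m3)
bar 5: v0=B2 v1=G3 (m6)
bar 6: v0=C3 v1=A3 (M6)
bar 7: v0=D3 v1=D4 (P8)
  R2 @ bar7.0: C3/A3 M6 -> D3/D4 P8 similar

No (1 violations)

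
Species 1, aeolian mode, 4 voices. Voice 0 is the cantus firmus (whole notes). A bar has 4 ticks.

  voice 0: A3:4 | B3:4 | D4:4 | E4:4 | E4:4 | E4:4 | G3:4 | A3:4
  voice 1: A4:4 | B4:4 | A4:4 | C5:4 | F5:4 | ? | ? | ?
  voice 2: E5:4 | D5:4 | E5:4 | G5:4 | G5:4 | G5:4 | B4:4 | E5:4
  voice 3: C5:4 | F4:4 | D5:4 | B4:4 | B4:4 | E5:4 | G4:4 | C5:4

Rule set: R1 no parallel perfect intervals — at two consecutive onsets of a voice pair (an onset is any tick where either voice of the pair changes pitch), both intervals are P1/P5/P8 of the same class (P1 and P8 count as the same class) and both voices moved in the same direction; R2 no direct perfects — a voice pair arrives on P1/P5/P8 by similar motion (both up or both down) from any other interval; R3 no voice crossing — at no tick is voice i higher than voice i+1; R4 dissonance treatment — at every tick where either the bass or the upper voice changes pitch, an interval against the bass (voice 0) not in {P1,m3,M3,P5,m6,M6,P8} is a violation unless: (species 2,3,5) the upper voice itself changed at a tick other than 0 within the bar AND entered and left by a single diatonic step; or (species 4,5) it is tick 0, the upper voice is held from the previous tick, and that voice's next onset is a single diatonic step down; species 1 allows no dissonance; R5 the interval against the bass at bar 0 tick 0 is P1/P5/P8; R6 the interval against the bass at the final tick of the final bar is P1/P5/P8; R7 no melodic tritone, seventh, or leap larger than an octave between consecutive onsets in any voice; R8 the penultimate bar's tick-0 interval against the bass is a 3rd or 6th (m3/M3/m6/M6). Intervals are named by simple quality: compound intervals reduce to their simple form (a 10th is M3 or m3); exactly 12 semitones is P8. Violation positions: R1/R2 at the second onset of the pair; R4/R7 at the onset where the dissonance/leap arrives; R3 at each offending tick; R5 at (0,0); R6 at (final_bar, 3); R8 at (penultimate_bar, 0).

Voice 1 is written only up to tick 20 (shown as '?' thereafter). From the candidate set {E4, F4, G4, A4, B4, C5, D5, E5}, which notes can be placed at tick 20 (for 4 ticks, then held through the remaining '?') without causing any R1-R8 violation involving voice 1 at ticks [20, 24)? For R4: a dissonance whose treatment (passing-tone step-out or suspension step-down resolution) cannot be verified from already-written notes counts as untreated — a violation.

{C5, E5}

E4: violates R7
F4: violates R4
G4: violates R7
A4: violates R4
B4: violates R7
C5: legal
D5: violates R4
E5: legal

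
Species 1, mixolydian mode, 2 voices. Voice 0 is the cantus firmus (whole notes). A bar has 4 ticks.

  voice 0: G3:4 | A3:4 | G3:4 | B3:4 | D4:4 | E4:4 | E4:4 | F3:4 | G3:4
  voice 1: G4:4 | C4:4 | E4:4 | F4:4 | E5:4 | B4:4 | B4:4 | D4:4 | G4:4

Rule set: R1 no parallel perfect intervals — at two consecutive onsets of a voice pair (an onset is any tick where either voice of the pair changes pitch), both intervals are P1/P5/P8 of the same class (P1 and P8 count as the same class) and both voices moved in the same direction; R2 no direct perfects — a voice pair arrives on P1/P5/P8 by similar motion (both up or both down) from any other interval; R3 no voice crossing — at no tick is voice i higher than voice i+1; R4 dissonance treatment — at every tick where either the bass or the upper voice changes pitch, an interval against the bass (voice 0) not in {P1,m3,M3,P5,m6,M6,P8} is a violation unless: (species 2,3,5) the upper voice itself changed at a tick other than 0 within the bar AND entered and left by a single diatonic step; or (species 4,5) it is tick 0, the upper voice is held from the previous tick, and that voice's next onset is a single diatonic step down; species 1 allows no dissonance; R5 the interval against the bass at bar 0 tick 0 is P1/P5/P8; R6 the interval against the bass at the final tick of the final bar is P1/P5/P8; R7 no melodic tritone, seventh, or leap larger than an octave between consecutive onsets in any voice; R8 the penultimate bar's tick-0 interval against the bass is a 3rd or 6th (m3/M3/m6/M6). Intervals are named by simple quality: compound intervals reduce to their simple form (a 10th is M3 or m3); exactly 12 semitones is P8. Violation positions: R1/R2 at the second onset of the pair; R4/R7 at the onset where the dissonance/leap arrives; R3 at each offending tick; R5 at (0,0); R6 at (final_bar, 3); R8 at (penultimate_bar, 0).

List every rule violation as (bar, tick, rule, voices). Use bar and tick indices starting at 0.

(3, 0, R4, (0, 1))
(4, 0, R4, (0, 1))
(4, 0, R7, (1,))
(7, 0, R7, (0,))
(8, 0, R2, (0, 1))

bar 0: v0=G3 v1=G4 downbeat P8
bar 1: v0=A3 v1=C4 downbeat m3
bar 2: v0=G3 v1=E4 downbeat M6
bar 3: v0=B3 v1=F4 downbeat TT
bar 4: v0=D4 v1=E5 downbeat M2
bar 5: v0=E4 v1=B4 downbeat P5
bar 6: v0=E4 v1=B4 downbeat P5
bar 7: v0=F3 v1=D4 downbeat M6
bar 8: v0=G3 v1=G4 downbeat P8
  -> R4 @ bar 3 tick 0 v(0, 1): B3/F4 TT untreated
  -> R4 @ bar 4 tick 0 v(0, 1): D4/E5 M2 untreated
  -> R7 @ bar 4 tick 0 v(1,): F4->E5 leap 11st
  -> R7 @ bar 7 tick 0 v(0,): E4->F3 leap 11st
  -> R2 @ bar 8 tick 0 v(0, 1): F3/D4 M6 -> G3/G4 P8 similar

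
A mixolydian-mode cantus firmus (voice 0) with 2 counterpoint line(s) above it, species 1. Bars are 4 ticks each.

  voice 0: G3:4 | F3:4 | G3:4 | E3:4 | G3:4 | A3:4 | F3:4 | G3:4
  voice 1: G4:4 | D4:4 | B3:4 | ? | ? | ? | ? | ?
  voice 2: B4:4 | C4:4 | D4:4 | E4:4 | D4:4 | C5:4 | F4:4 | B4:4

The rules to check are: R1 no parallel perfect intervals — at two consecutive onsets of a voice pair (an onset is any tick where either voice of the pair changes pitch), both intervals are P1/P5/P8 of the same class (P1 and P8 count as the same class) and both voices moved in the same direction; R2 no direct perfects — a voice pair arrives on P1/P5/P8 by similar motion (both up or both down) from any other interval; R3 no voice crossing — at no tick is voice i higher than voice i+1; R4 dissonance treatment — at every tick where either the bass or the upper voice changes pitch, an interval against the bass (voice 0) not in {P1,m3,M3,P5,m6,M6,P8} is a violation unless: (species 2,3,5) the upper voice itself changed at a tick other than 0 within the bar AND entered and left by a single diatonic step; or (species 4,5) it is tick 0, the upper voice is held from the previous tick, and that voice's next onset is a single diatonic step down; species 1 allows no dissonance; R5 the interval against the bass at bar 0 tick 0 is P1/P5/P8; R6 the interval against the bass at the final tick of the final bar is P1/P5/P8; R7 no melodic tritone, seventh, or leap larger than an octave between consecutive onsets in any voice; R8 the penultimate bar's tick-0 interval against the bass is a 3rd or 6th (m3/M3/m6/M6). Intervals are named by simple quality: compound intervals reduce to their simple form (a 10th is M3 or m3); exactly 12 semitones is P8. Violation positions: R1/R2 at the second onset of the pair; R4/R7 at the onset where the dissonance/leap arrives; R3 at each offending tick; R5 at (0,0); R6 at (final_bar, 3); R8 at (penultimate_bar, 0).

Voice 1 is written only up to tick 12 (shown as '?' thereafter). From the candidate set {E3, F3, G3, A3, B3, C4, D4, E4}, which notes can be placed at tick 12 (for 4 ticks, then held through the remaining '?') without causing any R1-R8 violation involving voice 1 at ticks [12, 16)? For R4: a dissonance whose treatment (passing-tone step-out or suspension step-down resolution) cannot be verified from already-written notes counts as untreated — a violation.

E3: violates R2
F3: violates R4,R7
G3: legal
A3: violates R4
B3: legal
C4: legal
D4: violates R4
E4: violates R2

{B3, C4, G3}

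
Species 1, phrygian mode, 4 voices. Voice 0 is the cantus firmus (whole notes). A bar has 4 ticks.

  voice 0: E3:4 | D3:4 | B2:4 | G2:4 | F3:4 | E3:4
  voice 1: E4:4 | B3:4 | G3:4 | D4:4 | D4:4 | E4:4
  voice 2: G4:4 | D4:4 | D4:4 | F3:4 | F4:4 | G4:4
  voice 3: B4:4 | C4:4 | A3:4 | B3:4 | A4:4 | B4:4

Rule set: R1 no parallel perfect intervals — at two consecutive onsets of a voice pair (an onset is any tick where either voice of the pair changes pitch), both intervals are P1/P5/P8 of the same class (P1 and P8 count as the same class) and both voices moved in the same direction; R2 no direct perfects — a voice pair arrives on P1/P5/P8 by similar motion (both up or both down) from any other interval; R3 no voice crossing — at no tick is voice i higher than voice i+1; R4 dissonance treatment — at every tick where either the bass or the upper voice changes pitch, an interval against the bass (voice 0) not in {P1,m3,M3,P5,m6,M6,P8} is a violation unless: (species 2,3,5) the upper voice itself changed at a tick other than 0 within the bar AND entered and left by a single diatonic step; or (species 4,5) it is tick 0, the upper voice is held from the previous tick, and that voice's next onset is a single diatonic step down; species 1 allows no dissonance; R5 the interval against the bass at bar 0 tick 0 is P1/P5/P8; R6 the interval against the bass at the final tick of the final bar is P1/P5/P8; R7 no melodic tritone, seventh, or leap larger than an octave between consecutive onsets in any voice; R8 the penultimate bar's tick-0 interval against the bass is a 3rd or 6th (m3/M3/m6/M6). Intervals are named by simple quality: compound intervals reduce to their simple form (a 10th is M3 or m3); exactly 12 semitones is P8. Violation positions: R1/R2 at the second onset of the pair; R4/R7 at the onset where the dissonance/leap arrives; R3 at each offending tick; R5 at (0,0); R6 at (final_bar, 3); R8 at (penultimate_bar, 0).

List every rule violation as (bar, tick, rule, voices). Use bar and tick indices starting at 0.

bar 0: v0=E3 v1=E4 v2=G4 v3=B4 downbeat P5
bar 1: v0=D3 v1=B3 v2=D4 v3=C4 downbeat m7
bar 2: v0=B2 v1=G3 v2=D4 v3=A3 downbeat m7
bar 3: v0=G2 v1=D4 v2=F3 v3=B3 downbeat M3
bar 4: v0=F3 v1=D4 v2=F4 v3=A4 downbeat M3
bar 5: v0=E3 v1=E4 v2=G4 v3=B4 downbeat P5
  -> R5 @ bar 0 tick 0 v(0, 2): opens on m3
  -> R2 @ bar 1 tick 0 v(0, 2): E3/G4 m3 -> D3/D4 P8 similar
  -> R3 @ bar 1 tick 0 v(2, 3): D4 above C4
  -> R4 @ bar 1 tick 0 v(0, 3): D3/C4 m7 untreated
  -> R7 @ bar 1 tick 0 v(3,): B4->C4 leap 11st
  -> R3 @ bar 1 tick 1 v(2, 3): D4 above C4
  -> R3 @ bar 1 tick 2 v(2, 3): D4 above C4
  -> R3 @ bar 1 tick 3 v(2, 3): D4 above C4
  -> R3 @ bar 2 tick 0 v(2, 3): D4 above A3
  -> R4 @ bar 2 tick 0 v(0, 3): B2/A3 m7 untreated
  -> R3 @ bar 2 tick 1 v(2, 3): D4 above A3
  -> R3 @ bar 2 tick 2 v(2, 3): D4 above A3
  -> R3 @ bar 2 tick 3 v(2, 3): D4 above A3
  -> R3 @ bar 3 tick 0 v(1, 2): D4 above F3
  -> R4 @ bar 3 tick 0 v(0, 2): G2/F3 m7 untreated
  -> R3 @ bar 3 tick 1 v(1, 2): D4 above F3
  -> R3 @ bar 3 tick 2 v(1, 2): D4 above F3
  -> R3 @ bar 3 tick 3 v(1, 2): D4 above F3
  -> R2 @ bar 4 tick 0 v(0, 2): G2/F3 m7 -> F3/F4 P8 similar
  -> R7 @ bar 4 tick 0 v(0,): G2->F3 leap 10st
  -> R7 @ bar 4 tick 0 v(3,): B3->A4 leap 10st
  -> R8 @ bar 4 tick 0 v(0, 2): penult P8 not 3rd/6th
  -> R1 @ bar 5 tick 0 v(1, 3): D4/A4 P5 -> E4/B4 P5 similar
  -> R6 @ bar 5 tick 3 v(0, 2): closes on m3

(0, 0, R5, (0, 2))
(1, 0, R2, (0, 2))
(1, 0, R3, (2, 3))
(1, 0, R4, (0, 3))
(1, 0, R7, (3,))
(1, 1, R3, (2, 3))
(1, 2, R3, (2, 3))
(1, 3, R3, (2, 3))
(2, 0, R3, (2, 3))
(2, 0, R4, (0, 3))
(2, 1, R3, (2, 3))
(2, 2, R3, (2, 3))
(2, 3, R3, (2, 3))
(3, 0, R3, (1, 2))
(3, 0, R4, (0, 2))
(3, 1, R3, (1, 2))
(3, 2, R3, (1, 2))
(3, 3, R3, (1, 2))
(4, 0, R2, (0, 2))
(4, 0, R7, (0,))
(4, 0, R7, (3,))
(4, 0, R8, (0, 2))
(5, 0, R1, (1, 3))
(5, 3, R6, (0, 2))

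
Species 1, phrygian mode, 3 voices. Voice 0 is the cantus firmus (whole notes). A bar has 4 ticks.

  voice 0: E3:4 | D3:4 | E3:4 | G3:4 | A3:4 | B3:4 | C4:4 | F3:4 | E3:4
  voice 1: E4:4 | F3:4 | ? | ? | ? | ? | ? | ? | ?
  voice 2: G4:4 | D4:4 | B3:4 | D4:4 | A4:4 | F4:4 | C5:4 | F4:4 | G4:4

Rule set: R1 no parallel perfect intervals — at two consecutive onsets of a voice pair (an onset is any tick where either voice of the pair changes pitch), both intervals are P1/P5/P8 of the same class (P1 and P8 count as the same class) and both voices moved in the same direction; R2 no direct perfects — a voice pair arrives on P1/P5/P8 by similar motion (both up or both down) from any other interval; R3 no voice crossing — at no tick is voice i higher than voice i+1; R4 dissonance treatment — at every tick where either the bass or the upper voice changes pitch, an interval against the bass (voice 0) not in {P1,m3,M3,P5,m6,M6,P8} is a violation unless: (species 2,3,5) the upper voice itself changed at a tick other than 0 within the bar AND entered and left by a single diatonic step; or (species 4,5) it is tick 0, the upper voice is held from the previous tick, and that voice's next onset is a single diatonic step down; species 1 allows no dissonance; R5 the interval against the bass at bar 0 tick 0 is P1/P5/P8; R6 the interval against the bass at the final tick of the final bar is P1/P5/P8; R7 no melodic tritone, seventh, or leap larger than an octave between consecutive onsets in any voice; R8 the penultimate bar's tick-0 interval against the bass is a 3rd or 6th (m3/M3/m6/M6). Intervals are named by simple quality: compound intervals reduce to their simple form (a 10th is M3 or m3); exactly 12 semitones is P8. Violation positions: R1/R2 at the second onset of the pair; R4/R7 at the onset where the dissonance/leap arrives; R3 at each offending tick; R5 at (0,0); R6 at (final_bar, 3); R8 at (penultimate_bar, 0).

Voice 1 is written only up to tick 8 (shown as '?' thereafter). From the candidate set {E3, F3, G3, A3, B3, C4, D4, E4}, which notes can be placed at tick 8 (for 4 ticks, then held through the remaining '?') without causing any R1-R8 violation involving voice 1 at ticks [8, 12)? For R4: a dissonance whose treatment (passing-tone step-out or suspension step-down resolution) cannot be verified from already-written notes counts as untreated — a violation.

{G3}

E3: violates R2
F3: violates R4
G3: legal
A3: violates R4
B3: violates R2,R7
C4: violates R3
D4: violates R3,R4
E4: violates R2,R3,R7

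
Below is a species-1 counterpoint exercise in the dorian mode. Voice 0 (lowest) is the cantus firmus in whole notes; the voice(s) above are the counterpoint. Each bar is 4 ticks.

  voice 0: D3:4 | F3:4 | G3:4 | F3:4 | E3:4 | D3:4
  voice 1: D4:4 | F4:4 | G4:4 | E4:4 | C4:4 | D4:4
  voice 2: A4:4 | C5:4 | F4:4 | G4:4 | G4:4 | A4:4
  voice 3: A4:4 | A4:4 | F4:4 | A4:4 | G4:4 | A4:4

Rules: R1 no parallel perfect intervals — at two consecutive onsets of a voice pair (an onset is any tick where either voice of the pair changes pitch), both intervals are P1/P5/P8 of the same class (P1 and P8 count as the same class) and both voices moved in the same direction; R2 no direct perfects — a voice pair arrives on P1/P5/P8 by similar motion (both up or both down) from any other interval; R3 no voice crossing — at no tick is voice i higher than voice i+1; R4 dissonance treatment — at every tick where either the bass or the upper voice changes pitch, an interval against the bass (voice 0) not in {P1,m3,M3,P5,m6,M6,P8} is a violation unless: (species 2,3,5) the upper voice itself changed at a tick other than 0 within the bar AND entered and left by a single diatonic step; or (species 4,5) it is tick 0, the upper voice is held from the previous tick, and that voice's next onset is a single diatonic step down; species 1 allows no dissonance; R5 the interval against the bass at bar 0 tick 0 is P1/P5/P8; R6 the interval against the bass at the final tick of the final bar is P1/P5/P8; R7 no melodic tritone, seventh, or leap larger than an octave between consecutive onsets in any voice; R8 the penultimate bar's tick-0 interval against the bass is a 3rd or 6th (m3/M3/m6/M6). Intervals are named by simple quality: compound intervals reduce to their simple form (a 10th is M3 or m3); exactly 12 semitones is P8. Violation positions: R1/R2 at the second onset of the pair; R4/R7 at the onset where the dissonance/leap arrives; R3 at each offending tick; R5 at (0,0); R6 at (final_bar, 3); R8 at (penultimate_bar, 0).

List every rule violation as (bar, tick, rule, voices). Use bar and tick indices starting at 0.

(1, 0, R1, (0, 1))
(1, 0, R1, (0, 2))
(1, 0, R1, (1, 2))
(1, 0, R3, (2, 3))
(1, 1, R3, (2, 3))
(1, 2, R3, (2, 3))
(1, 3, R3, (2, 3))
(2, 0, R1, (0, 1))
(2, 0, R2, (2, 3))
(2, 0, R3, (1, 2))
(2, 0, R4, (0, 2))
(2, 0, R4, (0, 3))
(2, 1, R3, (1, 2))
(2, 2, R3, (1, 2))
(2, 3, R3, (1, 2))
(3, 0, R4, (0, 1))
(3, 0, R4, (0, 2))
(4, 0, R2, (1, 3))
(5, 0, R1, (1, 2))
(5, 0, R1, (1, 3))
(5, 0, R1, (2, 3))

bar 0: v0=D3 v1=D4 v2=A4 v3=A4 downbeat P5
bar 1: v0=F3 v1=F4 v2=C5 v3=A4 downbeat M3
bar 2: v0=G3 v1=G4 v2=F4 v3=F4 downbeat m7
bar 3: v0=F3 v1=E4 v2=G4 v3=A4 downbeat M3
bar 4: v0=E3 v1=C4 v2=G4 v3=G4 downbeat m3
bar 5: v0=D3 v1=D4 v2=A4 v3=A4 downbeat P5
  -> R1 @ bar 1 tick 0 v(0, 1): D3/D4 P8 -> F3/F4 P8 similar
  -> R1 @ bar 1 tick 0 v(0, 2): D3/A4 P5 -> F3/C5 P5 similar
  -> R1 @ bar 1 tick 0 v(1, 2): D4/A4 P5 -> F4/C5 P5 similar
  -> R3 @ bar 1 tick 0 v(2, 3): C5 above A4
  -> R3 @ bar 1 tick 1 v(2, 3): C5 above A4
  -> R3 @ bar 1 tick 2 v(2, 3): C5 above A4
  -> R3 @ bar 1 tick 3 v(2, 3): C5 above A4
  -> R1 @ bar 2 tick 0 v(0, 1): F3/F4 P8 -> G3/G4 P8 similar
  -> R2 @ bar 2 tick 0 v(2, 3): C5/A4 m3 -> F4/F4 P1 similar
  -> R3 @ bar 2 tick 0 v(1, 2): G4 above F4
  -> R4 @ bar 2 tick 0 v(0, 2): G3/F4 m7 untreated
  -> R4 @ bar 2 tick 0 v(0, 3): G3/F4 m7 untreated
  -> R3 @ bar 2 tick 1 v(1, 2): G4 above F4
  -> R3 @ bar 2 tick 2 v(1, 2): G4 above F4
  -> R3 @ bar 2 tick 3 v(1, 2): G4 above F4
  -> R4 @ bar 3 tick 0 v(0, 1): F3/E4 M7 untreated
  -> R4 @ bar 3 tick 0 v(0, 2): F3/G4 M2 untreated
  -> R2 @ bar 4 tick 0 v(1, 3): E4/A4 P4 -> C4/G4 P5 similar
  -> R1 @ bar 5 tick 0 v(1, 2): C4/G4 P5 -> D4/A4 P5 similar
  -> R1 @ bar 5 tick 0 v(1, 3): C4/G4 P5 -> D4/A4 P5 similar
  -> R1 @ bar 5 tick 0 v(2, 3): G4/G4 P1 -> A4/A4 P1 similar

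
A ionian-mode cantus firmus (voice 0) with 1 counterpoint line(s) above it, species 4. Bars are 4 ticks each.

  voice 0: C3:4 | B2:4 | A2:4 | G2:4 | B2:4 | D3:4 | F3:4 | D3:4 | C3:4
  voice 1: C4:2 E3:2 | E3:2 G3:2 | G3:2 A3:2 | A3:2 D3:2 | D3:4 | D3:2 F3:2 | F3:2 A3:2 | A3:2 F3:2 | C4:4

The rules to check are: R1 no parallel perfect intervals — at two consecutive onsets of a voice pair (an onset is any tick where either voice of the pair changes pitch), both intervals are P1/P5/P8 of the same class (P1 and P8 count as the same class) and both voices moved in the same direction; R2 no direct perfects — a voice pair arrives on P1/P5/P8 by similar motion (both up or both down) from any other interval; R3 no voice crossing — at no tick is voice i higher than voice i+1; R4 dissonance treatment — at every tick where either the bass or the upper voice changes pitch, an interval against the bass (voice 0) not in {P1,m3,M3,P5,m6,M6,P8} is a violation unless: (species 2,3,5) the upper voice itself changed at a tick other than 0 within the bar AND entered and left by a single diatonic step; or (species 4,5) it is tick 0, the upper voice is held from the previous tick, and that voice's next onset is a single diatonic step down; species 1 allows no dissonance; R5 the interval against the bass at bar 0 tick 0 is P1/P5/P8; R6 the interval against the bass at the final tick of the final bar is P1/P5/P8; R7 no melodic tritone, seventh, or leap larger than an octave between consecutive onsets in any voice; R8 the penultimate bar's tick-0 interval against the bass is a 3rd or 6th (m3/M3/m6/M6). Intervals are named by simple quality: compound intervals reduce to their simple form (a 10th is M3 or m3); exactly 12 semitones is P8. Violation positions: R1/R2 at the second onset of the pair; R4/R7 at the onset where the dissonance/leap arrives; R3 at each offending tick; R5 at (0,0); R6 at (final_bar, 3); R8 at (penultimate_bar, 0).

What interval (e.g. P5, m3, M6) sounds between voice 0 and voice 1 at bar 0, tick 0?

P8

voice 0=C3 voice 1=C4 -> P8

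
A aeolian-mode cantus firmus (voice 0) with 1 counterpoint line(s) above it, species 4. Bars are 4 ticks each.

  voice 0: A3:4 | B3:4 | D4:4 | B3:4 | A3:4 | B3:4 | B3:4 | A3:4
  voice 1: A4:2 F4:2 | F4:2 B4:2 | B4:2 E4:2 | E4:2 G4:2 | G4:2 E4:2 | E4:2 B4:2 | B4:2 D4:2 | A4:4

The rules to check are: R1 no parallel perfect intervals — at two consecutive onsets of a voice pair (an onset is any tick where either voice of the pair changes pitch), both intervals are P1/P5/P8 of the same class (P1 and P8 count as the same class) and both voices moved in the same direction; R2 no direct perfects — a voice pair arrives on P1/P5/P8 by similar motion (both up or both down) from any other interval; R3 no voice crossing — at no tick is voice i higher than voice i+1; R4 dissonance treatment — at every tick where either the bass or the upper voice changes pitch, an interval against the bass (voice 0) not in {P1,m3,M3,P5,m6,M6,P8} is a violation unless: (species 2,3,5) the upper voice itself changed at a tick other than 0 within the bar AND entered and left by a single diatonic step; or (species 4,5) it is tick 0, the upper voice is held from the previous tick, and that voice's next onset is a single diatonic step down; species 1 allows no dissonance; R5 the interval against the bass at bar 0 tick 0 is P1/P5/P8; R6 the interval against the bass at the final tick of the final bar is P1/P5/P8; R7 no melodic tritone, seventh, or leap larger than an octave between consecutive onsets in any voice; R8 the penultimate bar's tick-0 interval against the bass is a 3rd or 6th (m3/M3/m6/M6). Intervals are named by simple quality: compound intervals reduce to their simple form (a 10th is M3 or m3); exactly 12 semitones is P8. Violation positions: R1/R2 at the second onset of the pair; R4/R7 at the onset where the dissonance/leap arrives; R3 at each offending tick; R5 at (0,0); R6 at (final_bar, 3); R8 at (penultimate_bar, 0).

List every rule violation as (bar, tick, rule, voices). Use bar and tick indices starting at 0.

bar 0: v0=A3 v1=A4 downbeat P8
bar 1: v0=B3 v1=F4 downbeat TT
bar 2: v0=D4 v1=B4 downbeat M6
bar 3: v0=B3 v1=E4 downbeat P4
bar 4: v0=A3 v1=G4 downbeat m7
bar 5: v0=B3 v1=E4 downbeat P4
bar 6: v0=B3 v1=B4 downbeat P8
bar 7: v0=A3 v1=A4 downbeat P8
  -> R4 @ bar 1 tick 0 v(0, 1): B3/F4 TT untreated
  -> R7 @ bar 1 tick 2 v(1,): F4->B4 leap 6st
  -> R4 @ bar 2 tick 2 v(0, 1): D4/E4 M2 untreated
  -> R4 @ bar 3 tick 0 v(0, 1): B3/E4 P4 untreated
  -> R4 @ bar 4 tick 0 v(0, 1): A3/G4 m7 untreated
  -> R4 @ bar 5 tick 0 v(0, 1): B3/E4 P4 untreated
  -> R8 @ bar 6 tick 0 v(0, 1): penult P8 not 3rd/6th

(1, 0, R4, (0, 1))
(1, 2, R7, (1,))
(2, 2, R4, (0, 1))
(3, 0, R4, (0, 1))
(4, 0, R4, (0, 1))
(5, 0, R4, (0, 1))
(6, 0, R8, (0, 1))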